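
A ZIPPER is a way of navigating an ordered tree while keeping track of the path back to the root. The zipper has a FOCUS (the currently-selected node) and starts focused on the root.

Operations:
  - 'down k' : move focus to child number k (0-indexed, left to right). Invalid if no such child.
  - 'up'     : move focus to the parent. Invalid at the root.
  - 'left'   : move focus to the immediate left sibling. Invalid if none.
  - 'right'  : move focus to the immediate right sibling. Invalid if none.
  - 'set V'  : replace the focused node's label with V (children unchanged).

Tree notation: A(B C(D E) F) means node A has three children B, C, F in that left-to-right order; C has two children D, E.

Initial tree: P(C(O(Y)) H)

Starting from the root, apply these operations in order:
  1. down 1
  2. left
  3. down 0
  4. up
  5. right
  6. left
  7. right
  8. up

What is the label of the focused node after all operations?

Answer: P

Derivation:
Step 1 (down 1): focus=H path=1 depth=1 children=[] left=['C'] right=[] parent=P
Step 2 (left): focus=C path=0 depth=1 children=['O'] left=[] right=['H'] parent=P
Step 3 (down 0): focus=O path=0/0 depth=2 children=['Y'] left=[] right=[] parent=C
Step 4 (up): focus=C path=0 depth=1 children=['O'] left=[] right=['H'] parent=P
Step 5 (right): focus=H path=1 depth=1 children=[] left=['C'] right=[] parent=P
Step 6 (left): focus=C path=0 depth=1 children=['O'] left=[] right=['H'] parent=P
Step 7 (right): focus=H path=1 depth=1 children=[] left=['C'] right=[] parent=P
Step 8 (up): focus=P path=root depth=0 children=['C', 'H'] (at root)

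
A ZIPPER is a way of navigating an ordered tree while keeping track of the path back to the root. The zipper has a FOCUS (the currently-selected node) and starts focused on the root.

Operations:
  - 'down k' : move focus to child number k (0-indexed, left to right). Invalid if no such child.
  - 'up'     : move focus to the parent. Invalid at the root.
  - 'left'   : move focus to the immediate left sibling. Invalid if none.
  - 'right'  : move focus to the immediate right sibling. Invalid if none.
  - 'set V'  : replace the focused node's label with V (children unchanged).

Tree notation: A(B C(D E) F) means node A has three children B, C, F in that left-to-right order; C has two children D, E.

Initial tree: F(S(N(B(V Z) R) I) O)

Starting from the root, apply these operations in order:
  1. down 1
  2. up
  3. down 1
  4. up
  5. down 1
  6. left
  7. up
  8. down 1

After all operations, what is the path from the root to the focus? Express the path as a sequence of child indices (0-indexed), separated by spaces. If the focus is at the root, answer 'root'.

Step 1 (down 1): focus=O path=1 depth=1 children=[] left=['S'] right=[] parent=F
Step 2 (up): focus=F path=root depth=0 children=['S', 'O'] (at root)
Step 3 (down 1): focus=O path=1 depth=1 children=[] left=['S'] right=[] parent=F
Step 4 (up): focus=F path=root depth=0 children=['S', 'O'] (at root)
Step 5 (down 1): focus=O path=1 depth=1 children=[] left=['S'] right=[] parent=F
Step 6 (left): focus=S path=0 depth=1 children=['N', 'I'] left=[] right=['O'] parent=F
Step 7 (up): focus=F path=root depth=0 children=['S', 'O'] (at root)
Step 8 (down 1): focus=O path=1 depth=1 children=[] left=['S'] right=[] parent=F

Answer: 1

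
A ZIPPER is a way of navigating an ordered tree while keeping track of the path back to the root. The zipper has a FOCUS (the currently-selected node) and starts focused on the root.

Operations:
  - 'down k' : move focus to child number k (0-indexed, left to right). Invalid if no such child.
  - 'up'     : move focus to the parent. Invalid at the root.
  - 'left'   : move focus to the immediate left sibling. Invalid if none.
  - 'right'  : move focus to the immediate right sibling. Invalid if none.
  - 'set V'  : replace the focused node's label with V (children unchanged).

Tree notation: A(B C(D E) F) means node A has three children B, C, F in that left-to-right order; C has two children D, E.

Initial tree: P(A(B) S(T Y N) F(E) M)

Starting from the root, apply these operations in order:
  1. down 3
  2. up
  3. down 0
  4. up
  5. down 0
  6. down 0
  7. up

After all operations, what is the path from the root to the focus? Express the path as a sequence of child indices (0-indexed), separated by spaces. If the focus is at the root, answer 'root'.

Answer: 0

Derivation:
Step 1 (down 3): focus=M path=3 depth=1 children=[] left=['A', 'S', 'F'] right=[] parent=P
Step 2 (up): focus=P path=root depth=0 children=['A', 'S', 'F', 'M'] (at root)
Step 3 (down 0): focus=A path=0 depth=1 children=['B'] left=[] right=['S', 'F', 'M'] parent=P
Step 4 (up): focus=P path=root depth=0 children=['A', 'S', 'F', 'M'] (at root)
Step 5 (down 0): focus=A path=0 depth=1 children=['B'] left=[] right=['S', 'F', 'M'] parent=P
Step 6 (down 0): focus=B path=0/0 depth=2 children=[] left=[] right=[] parent=A
Step 7 (up): focus=A path=0 depth=1 children=['B'] left=[] right=['S', 'F', 'M'] parent=P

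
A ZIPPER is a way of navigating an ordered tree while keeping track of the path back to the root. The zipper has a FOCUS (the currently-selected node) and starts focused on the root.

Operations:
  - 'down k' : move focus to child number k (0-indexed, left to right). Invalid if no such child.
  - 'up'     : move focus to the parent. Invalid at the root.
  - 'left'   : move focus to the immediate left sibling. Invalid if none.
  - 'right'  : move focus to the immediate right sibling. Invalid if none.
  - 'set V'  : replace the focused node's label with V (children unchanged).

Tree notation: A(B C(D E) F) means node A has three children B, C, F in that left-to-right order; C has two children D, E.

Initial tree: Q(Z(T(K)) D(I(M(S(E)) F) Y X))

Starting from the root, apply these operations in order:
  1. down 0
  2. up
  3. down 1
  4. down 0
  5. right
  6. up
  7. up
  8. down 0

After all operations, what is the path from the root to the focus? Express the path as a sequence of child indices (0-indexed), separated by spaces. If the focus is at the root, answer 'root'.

Answer: 0

Derivation:
Step 1 (down 0): focus=Z path=0 depth=1 children=['T'] left=[] right=['D'] parent=Q
Step 2 (up): focus=Q path=root depth=0 children=['Z', 'D'] (at root)
Step 3 (down 1): focus=D path=1 depth=1 children=['I', 'Y', 'X'] left=['Z'] right=[] parent=Q
Step 4 (down 0): focus=I path=1/0 depth=2 children=['M', 'F'] left=[] right=['Y', 'X'] parent=D
Step 5 (right): focus=Y path=1/1 depth=2 children=[] left=['I'] right=['X'] parent=D
Step 6 (up): focus=D path=1 depth=1 children=['I', 'Y', 'X'] left=['Z'] right=[] parent=Q
Step 7 (up): focus=Q path=root depth=0 children=['Z', 'D'] (at root)
Step 8 (down 0): focus=Z path=0 depth=1 children=['T'] left=[] right=['D'] parent=Q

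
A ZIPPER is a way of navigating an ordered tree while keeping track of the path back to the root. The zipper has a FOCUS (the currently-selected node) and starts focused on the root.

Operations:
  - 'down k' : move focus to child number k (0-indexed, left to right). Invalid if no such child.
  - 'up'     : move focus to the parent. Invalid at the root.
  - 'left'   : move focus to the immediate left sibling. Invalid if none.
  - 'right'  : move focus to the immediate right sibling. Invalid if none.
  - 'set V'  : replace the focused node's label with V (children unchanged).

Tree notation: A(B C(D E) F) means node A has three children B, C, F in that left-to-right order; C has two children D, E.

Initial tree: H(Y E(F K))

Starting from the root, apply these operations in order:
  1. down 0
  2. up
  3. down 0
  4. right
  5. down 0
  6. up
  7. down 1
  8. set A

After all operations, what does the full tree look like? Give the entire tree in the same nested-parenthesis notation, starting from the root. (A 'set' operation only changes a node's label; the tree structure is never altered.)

Step 1 (down 0): focus=Y path=0 depth=1 children=[] left=[] right=['E'] parent=H
Step 2 (up): focus=H path=root depth=0 children=['Y', 'E'] (at root)
Step 3 (down 0): focus=Y path=0 depth=1 children=[] left=[] right=['E'] parent=H
Step 4 (right): focus=E path=1 depth=1 children=['F', 'K'] left=['Y'] right=[] parent=H
Step 5 (down 0): focus=F path=1/0 depth=2 children=[] left=[] right=['K'] parent=E
Step 6 (up): focus=E path=1 depth=1 children=['F', 'K'] left=['Y'] right=[] parent=H
Step 7 (down 1): focus=K path=1/1 depth=2 children=[] left=['F'] right=[] parent=E
Step 8 (set A): focus=A path=1/1 depth=2 children=[] left=['F'] right=[] parent=E

Answer: H(Y E(F A))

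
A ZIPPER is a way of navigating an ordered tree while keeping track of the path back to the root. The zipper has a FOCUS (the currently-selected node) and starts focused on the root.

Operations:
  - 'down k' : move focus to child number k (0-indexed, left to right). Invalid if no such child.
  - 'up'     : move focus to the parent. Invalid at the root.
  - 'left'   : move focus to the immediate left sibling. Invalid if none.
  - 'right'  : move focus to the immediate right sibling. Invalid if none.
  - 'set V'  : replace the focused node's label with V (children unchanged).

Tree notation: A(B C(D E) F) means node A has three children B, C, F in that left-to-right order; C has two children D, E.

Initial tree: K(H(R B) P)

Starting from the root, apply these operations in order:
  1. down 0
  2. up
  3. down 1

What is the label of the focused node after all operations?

Step 1 (down 0): focus=H path=0 depth=1 children=['R', 'B'] left=[] right=['P'] parent=K
Step 2 (up): focus=K path=root depth=0 children=['H', 'P'] (at root)
Step 3 (down 1): focus=P path=1 depth=1 children=[] left=['H'] right=[] parent=K

Answer: P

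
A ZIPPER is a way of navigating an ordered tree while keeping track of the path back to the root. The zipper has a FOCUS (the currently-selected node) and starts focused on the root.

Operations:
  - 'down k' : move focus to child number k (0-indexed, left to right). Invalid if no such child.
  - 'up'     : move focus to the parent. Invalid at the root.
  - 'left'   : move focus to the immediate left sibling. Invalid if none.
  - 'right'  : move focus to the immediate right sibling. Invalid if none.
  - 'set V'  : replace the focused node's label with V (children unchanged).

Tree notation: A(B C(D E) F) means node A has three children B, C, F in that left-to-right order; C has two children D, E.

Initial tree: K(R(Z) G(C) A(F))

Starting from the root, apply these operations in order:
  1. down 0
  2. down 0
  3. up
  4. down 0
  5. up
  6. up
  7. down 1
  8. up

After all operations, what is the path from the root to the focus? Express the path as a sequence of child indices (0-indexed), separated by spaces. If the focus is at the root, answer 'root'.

Answer: root

Derivation:
Step 1 (down 0): focus=R path=0 depth=1 children=['Z'] left=[] right=['G', 'A'] parent=K
Step 2 (down 0): focus=Z path=0/0 depth=2 children=[] left=[] right=[] parent=R
Step 3 (up): focus=R path=0 depth=1 children=['Z'] left=[] right=['G', 'A'] parent=K
Step 4 (down 0): focus=Z path=0/0 depth=2 children=[] left=[] right=[] parent=R
Step 5 (up): focus=R path=0 depth=1 children=['Z'] left=[] right=['G', 'A'] parent=K
Step 6 (up): focus=K path=root depth=0 children=['R', 'G', 'A'] (at root)
Step 7 (down 1): focus=G path=1 depth=1 children=['C'] left=['R'] right=['A'] parent=K
Step 8 (up): focus=K path=root depth=0 children=['R', 'G', 'A'] (at root)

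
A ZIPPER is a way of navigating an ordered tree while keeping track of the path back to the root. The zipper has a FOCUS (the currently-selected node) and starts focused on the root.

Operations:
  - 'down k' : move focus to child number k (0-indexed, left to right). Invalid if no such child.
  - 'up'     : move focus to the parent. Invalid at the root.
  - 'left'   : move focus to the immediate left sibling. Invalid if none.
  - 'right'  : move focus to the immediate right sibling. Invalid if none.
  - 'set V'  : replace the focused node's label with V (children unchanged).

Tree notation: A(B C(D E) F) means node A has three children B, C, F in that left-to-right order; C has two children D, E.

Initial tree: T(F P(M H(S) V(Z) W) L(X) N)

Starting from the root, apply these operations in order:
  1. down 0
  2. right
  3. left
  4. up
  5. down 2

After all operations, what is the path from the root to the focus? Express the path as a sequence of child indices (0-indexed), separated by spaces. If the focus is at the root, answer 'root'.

Step 1 (down 0): focus=F path=0 depth=1 children=[] left=[] right=['P', 'L', 'N'] parent=T
Step 2 (right): focus=P path=1 depth=1 children=['M', 'H', 'V', 'W'] left=['F'] right=['L', 'N'] parent=T
Step 3 (left): focus=F path=0 depth=1 children=[] left=[] right=['P', 'L', 'N'] parent=T
Step 4 (up): focus=T path=root depth=0 children=['F', 'P', 'L', 'N'] (at root)
Step 5 (down 2): focus=L path=2 depth=1 children=['X'] left=['F', 'P'] right=['N'] parent=T

Answer: 2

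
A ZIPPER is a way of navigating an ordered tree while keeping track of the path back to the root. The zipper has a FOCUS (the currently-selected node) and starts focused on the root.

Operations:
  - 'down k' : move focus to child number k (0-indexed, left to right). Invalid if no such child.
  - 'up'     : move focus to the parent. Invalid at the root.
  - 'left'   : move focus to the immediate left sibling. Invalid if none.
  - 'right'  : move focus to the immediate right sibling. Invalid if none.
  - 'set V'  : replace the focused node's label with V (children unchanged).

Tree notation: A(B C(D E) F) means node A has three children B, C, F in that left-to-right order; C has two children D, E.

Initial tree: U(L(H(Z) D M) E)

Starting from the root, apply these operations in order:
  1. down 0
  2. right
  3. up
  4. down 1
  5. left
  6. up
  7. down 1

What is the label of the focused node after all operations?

Step 1 (down 0): focus=L path=0 depth=1 children=['H', 'D', 'M'] left=[] right=['E'] parent=U
Step 2 (right): focus=E path=1 depth=1 children=[] left=['L'] right=[] parent=U
Step 3 (up): focus=U path=root depth=0 children=['L', 'E'] (at root)
Step 4 (down 1): focus=E path=1 depth=1 children=[] left=['L'] right=[] parent=U
Step 5 (left): focus=L path=0 depth=1 children=['H', 'D', 'M'] left=[] right=['E'] parent=U
Step 6 (up): focus=U path=root depth=0 children=['L', 'E'] (at root)
Step 7 (down 1): focus=E path=1 depth=1 children=[] left=['L'] right=[] parent=U

Answer: E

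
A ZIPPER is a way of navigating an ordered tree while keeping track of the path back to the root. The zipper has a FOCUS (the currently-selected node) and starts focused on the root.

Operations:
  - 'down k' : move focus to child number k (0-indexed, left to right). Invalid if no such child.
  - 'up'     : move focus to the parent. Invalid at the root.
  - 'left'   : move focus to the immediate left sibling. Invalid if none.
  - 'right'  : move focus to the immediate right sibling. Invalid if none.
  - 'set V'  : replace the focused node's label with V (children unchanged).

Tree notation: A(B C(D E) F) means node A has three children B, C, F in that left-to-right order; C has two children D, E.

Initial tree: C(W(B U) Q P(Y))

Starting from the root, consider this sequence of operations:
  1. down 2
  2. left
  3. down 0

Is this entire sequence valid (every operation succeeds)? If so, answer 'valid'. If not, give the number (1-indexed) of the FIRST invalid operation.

Step 1 (down 2): focus=P path=2 depth=1 children=['Y'] left=['W', 'Q'] right=[] parent=C
Step 2 (left): focus=Q path=1 depth=1 children=[] left=['W'] right=['P'] parent=C
Step 3 (down 0): INVALID

Answer: 3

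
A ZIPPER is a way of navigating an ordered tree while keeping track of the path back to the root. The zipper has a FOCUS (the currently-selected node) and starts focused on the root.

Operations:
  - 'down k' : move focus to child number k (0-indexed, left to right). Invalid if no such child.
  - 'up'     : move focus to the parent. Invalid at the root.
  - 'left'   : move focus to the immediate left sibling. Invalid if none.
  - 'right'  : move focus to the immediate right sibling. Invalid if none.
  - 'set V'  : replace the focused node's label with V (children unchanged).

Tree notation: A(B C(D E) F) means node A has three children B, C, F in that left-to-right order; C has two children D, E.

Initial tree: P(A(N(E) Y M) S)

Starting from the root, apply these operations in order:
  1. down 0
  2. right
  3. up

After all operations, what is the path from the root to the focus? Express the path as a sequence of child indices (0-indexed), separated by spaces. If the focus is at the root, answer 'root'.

Answer: root

Derivation:
Step 1 (down 0): focus=A path=0 depth=1 children=['N', 'Y', 'M'] left=[] right=['S'] parent=P
Step 2 (right): focus=S path=1 depth=1 children=[] left=['A'] right=[] parent=P
Step 3 (up): focus=P path=root depth=0 children=['A', 'S'] (at root)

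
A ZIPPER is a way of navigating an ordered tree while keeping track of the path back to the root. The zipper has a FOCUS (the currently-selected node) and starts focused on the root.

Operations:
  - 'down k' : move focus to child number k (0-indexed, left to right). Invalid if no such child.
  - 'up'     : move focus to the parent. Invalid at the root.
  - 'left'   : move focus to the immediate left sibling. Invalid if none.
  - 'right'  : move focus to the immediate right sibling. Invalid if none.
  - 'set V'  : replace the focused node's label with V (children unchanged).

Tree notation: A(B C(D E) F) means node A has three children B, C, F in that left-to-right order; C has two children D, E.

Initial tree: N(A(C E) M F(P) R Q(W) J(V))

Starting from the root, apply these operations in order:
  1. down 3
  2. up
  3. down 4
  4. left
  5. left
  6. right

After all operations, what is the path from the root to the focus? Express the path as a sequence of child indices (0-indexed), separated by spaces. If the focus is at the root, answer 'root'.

Answer: 3

Derivation:
Step 1 (down 3): focus=R path=3 depth=1 children=[] left=['A', 'M', 'F'] right=['Q', 'J'] parent=N
Step 2 (up): focus=N path=root depth=0 children=['A', 'M', 'F', 'R', 'Q', 'J'] (at root)
Step 3 (down 4): focus=Q path=4 depth=1 children=['W'] left=['A', 'M', 'F', 'R'] right=['J'] parent=N
Step 4 (left): focus=R path=3 depth=1 children=[] left=['A', 'M', 'F'] right=['Q', 'J'] parent=N
Step 5 (left): focus=F path=2 depth=1 children=['P'] left=['A', 'M'] right=['R', 'Q', 'J'] parent=N
Step 6 (right): focus=R path=3 depth=1 children=[] left=['A', 'M', 'F'] right=['Q', 'J'] parent=N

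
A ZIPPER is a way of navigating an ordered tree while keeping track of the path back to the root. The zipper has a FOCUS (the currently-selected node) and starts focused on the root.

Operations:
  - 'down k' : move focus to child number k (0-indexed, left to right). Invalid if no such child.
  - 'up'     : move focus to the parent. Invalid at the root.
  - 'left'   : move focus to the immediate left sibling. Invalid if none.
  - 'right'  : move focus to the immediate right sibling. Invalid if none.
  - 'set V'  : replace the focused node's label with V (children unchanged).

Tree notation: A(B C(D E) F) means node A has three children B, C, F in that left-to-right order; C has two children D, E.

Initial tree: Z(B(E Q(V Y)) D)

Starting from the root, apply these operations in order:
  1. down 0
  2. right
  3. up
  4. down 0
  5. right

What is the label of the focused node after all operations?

Step 1 (down 0): focus=B path=0 depth=1 children=['E', 'Q'] left=[] right=['D'] parent=Z
Step 2 (right): focus=D path=1 depth=1 children=[] left=['B'] right=[] parent=Z
Step 3 (up): focus=Z path=root depth=0 children=['B', 'D'] (at root)
Step 4 (down 0): focus=B path=0 depth=1 children=['E', 'Q'] left=[] right=['D'] parent=Z
Step 5 (right): focus=D path=1 depth=1 children=[] left=['B'] right=[] parent=Z

Answer: D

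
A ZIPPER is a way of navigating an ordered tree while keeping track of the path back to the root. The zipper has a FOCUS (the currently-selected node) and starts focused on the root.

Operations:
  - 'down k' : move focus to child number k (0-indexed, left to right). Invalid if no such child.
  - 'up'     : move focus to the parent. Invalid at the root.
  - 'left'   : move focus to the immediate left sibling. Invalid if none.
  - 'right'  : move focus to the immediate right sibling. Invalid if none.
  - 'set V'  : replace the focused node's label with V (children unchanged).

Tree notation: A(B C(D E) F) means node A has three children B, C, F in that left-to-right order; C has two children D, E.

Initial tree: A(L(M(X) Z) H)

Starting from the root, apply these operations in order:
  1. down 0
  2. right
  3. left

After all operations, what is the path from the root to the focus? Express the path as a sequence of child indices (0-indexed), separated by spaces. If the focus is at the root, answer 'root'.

Step 1 (down 0): focus=L path=0 depth=1 children=['M', 'Z'] left=[] right=['H'] parent=A
Step 2 (right): focus=H path=1 depth=1 children=[] left=['L'] right=[] parent=A
Step 3 (left): focus=L path=0 depth=1 children=['M', 'Z'] left=[] right=['H'] parent=A

Answer: 0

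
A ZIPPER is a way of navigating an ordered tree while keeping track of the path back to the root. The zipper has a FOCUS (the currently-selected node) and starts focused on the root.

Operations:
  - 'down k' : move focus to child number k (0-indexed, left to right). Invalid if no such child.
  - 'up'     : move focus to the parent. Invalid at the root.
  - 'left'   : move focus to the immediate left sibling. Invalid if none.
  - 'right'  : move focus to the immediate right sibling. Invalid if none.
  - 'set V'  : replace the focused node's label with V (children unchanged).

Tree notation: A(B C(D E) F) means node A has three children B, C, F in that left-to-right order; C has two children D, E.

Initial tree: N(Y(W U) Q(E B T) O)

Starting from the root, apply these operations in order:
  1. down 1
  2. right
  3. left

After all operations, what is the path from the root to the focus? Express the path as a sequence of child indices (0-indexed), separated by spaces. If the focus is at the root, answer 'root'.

Step 1 (down 1): focus=Q path=1 depth=1 children=['E', 'B', 'T'] left=['Y'] right=['O'] parent=N
Step 2 (right): focus=O path=2 depth=1 children=[] left=['Y', 'Q'] right=[] parent=N
Step 3 (left): focus=Q path=1 depth=1 children=['E', 'B', 'T'] left=['Y'] right=['O'] parent=N

Answer: 1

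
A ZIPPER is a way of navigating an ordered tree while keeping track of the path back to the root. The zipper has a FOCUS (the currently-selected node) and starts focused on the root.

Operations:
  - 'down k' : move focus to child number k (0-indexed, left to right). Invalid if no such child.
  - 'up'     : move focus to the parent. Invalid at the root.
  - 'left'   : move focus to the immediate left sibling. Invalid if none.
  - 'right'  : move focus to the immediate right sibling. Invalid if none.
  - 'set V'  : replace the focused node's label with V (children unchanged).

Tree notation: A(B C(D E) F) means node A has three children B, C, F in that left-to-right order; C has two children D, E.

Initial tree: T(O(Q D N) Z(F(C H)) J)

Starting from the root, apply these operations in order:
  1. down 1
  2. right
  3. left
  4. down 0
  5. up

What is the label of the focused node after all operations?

Answer: Z

Derivation:
Step 1 (down 1): focus=Z path=1 depth=1 children=['F'] left=['O'] right=['J'] parent=T
Step 2 (right): focus=J path=2 depth=1 children=[] left=['O', 'Z'] right=[] parent=T
Step 3 (left): focus=Z path=1 depth=1 children=['F'] left=['O'] right=['J'] parent=T
Step 4 (down 0): focus=F path=1/0 depth=2 children=['C', 'H'] left=[] right=[] parent=Z
Step 5 (up): focus=Z path=1 depth=1 children=['F'] left=['O'] right=['J'] parent=T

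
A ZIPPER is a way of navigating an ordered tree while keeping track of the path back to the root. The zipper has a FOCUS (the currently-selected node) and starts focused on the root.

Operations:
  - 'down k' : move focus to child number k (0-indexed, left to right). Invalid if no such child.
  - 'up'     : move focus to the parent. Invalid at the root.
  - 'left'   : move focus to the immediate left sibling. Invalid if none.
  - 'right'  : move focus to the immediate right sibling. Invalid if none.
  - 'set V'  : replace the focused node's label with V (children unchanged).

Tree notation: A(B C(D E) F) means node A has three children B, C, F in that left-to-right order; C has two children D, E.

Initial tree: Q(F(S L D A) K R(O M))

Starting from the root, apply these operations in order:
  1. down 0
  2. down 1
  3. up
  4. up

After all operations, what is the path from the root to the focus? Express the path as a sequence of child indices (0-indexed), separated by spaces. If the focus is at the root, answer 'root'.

Step 1 (down 0): focus=F path=0 depth=1 children=['S', 'L', 'D', 'A'] left=[] right=['K', 'R'] parent=Q
Step 2 (down 1): focus=L path=0/1 depth=2 children=[] left=['S'] right=['D', 'A'] parent=F
Step 3 (up): focus=F path=0 depth=1 children=['S', 'L', 'D', 'A'] left=[] right=['K', 'R'] parent=Q
Step 4 (up): focus=Q path=root depth=0 children=['F', 'K', 'R'] (at root)

Answer: root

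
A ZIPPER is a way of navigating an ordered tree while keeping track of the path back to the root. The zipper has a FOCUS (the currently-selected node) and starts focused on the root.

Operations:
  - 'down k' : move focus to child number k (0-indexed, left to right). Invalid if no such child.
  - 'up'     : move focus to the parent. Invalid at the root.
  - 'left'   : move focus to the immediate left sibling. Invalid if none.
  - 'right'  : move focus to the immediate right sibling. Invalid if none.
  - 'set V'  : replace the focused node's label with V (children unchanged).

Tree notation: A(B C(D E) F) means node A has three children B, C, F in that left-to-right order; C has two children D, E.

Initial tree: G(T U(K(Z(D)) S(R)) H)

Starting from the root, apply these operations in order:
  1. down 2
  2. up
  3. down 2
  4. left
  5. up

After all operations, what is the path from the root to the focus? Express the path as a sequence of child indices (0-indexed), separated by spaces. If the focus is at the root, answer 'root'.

Step 1 (down 2): focus=H path=2 depth=1 children=[] left=['T', 'U'] right=[] parent=G
Step 2 (up): focus=G path=root depth=0 children=['T', 'U', 'H'] (at root)
Step 3 (down 2): focus=H path=2 depth=1 children=[] left=['T', 'U'] right=[] parent=G
Step 4 (left): focus=U path=1 depth=1 children=['K', 'S'] left=['T'] right=['H'] parent=G
Step 5 (up): focus=G path=root depth=0 children=['T', 'U', 'H'] (at root)

Answer: root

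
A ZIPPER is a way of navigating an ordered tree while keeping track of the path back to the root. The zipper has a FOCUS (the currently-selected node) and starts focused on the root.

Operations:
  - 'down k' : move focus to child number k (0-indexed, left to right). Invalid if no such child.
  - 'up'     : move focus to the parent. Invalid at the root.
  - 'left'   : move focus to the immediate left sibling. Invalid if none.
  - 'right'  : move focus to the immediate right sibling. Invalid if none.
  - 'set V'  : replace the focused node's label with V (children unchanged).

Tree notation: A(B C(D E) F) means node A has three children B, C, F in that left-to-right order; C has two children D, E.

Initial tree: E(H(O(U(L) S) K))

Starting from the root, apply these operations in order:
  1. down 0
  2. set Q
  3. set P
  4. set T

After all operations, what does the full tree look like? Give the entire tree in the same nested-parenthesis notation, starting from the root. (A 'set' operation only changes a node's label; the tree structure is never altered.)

Step 1 (down 0): focus=H path=0 depth=1 children=['O', 'K'] left=[] right=[] parent=E
Step 2 (set Q): focus=Q path=0 depth=1 children=['O', 'K'] left=[] right=[] parent=E
Step 3 (set P): focus=P path=0 depth=1 children=['O', 'K'] left=[] right=[] parent=E
Step 4 (set T): focus=T path=0 depth=1 children=['O', 'K'] left=[] right=[] parent=E

Answer: E(T(O(U(L) S) K))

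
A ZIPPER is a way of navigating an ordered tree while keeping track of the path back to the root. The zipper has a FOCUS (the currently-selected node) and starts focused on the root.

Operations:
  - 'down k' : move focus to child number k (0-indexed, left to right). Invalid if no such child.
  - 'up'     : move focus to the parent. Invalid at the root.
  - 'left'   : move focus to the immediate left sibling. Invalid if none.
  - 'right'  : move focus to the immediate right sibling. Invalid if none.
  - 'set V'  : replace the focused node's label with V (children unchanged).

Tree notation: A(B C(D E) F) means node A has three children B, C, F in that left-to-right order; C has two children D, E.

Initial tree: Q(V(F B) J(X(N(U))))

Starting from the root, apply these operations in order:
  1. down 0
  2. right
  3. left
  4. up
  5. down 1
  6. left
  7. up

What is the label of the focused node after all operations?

Answer: Q

Derivation:
Step 1 (down 0): focus=V path=0 depth=1 children=['F', 'B'] left=[] right=['J'] parent=Q
Step 2 (right): focus=J path=1 depth=1 children=['X'] left=['V'] right=[] parent=Q
Step 3 (left): focus=V path=0 depth=1 children=['F', 'B'] left=[] right=['J'] parent=Q
Step 4 (up): focus=Q path=root depth=0 children=['V', 'J'] (at root)
Step 5 (down 1): focus=J path=1 depth=1 children=['X'] left=['V'] right=[] parent=Q
Step 6 (left): focus=V path=0 depth=1 children=['F', 'B'] left=[] right=['J'] parent=Q
Step 7 (up): focus=Q path=root depth=0 children=['V', 'J'] (at root)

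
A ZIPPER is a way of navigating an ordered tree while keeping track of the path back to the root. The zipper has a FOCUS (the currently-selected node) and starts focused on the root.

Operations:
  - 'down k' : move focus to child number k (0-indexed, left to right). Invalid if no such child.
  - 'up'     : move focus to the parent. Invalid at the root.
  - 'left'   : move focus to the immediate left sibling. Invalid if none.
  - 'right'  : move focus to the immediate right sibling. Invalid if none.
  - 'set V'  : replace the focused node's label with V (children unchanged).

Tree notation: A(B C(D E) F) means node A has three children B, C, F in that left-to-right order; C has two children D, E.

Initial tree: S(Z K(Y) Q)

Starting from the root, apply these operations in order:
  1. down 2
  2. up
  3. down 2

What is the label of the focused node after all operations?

Answer: Q

Derivation:
Step 1 (down 2): focus=Q path=2 depth=1 children=[] left=['Z', 'K'] right=[] parent=S
Step 2 (up): focus=S path=root depth=0 children=['Z', 'K', 'Q'] (at root)
Step 3 (down 2): focus=Q path=2 depth=1 children=[] left=['Z', 'K'] right=[] parent=S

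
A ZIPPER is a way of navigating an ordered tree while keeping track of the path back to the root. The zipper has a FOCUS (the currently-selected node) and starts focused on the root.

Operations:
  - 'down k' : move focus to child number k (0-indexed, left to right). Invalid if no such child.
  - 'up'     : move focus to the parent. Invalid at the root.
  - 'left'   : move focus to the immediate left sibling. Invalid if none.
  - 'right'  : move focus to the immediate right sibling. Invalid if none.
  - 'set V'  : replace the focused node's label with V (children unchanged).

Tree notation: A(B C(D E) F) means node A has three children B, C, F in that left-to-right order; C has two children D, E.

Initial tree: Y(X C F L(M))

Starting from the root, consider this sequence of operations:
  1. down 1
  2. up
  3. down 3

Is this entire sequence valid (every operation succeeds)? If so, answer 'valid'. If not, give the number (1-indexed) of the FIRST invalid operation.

Answer: valid

Derivation:
Step 1 (down 1): focus=C path=1 depth=1 children=[] left=['X'] right=['F', 'L'] parent=Y
Step 2 (up): focus=Y path=root depth=0 children=['X', 'C', 'F', 'L'] (at root)
Step 3 (down 3): focus=L path=3 depth=1 children=['M'] left=['X', 'C', 'F'] right=[] parent=Y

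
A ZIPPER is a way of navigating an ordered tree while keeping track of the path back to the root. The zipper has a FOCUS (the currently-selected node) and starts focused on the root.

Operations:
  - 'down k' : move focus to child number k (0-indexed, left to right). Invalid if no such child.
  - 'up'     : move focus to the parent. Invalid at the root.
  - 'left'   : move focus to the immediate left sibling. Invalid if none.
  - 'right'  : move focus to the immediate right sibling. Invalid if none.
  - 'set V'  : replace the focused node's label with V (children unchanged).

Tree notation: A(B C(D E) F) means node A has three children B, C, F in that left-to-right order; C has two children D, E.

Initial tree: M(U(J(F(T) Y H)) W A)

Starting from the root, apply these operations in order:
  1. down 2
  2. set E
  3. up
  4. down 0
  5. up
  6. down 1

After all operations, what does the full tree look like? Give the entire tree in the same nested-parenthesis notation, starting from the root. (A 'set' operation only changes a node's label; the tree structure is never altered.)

Answer: M(U(J(F(T) Y H)) W E)

Derivation:
Step 1 (down 2): focus=A path=2 depth=1 children=[] left=['U', 'W'] right=[] parent=M
Step 2 (set E): focus=E path=2 depth=1 children=[] left=['U', 'W'] right=[] parent=M
Step 3 (up): focus=M path=root depth=0 children=['U', 'W', 'E'] (at root)
Step 4 (down 0): focus=U path=0 depth=1 children=['J'] left=[] right=['W', 'E'] parent=M
Step 5 (up): focus=M path=root depth=0 children=['U', 'W', 'E'] (at root)
Step 6 (down 1): focus=W path=1 depth=1 children=[] left=['U'] right=['E'] parent=M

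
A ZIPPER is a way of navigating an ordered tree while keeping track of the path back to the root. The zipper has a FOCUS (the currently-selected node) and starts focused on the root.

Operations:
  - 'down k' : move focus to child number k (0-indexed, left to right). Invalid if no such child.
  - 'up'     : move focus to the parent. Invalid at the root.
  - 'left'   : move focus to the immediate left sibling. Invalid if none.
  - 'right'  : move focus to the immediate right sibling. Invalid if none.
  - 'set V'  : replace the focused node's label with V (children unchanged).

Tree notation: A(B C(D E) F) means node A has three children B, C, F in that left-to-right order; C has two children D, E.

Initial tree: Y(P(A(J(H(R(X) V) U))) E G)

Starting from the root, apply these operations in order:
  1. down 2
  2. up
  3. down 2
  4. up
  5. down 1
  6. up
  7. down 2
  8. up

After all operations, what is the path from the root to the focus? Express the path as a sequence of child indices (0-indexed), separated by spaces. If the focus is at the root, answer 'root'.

Step 1 (down 2): focus=G path=2 depth=1 children=[] left=['P', 'E'] right=[] parent=Y
Step 2 (up): focus=Y path=root depth=0 children=['P', 'E', 'G'] (at root)
Step 3 (down 2): focus=G path=2 depth=1 children=[] left=['P', 'E'] right=[] parent=Y
Step 4 (up): focus=Y path=root depth=0 children=['P', 'E', 'G'] (at root)
Step 5 (down 1): focus=E path=1 depth=1 children=[] left=['P'] right=['G'] parent=Y
Step 6 (up): focus=Y path=root depth=0 children=['P', 'E', 'G'] (at root)
Step 7 (down 2): focus=G path=2 depth=1 children=[] left=['P', 'E'] right=[] parent=Y
Step 8 (up): focus=Y path=root depth=0 children=['P', 'E', 'G'] (at root)

Answer: root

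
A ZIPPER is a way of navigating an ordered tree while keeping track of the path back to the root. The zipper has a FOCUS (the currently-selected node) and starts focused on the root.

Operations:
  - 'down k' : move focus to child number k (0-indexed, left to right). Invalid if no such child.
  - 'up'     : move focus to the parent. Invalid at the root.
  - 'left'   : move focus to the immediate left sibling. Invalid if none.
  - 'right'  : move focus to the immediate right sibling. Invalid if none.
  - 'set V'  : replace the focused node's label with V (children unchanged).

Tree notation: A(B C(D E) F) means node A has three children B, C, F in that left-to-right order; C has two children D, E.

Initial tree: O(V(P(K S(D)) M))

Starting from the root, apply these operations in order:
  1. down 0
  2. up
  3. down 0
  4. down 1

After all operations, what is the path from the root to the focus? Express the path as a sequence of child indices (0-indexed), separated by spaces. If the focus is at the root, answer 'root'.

Step 1 (down 0): focus=V path=0 depth=1 children=['P', 'M'] left=[] right=[] parent=O
Step 2 (up): focus=O path=root depth=0 children=['V'] (at root)
Step 3 (down 0): focus=V path=0 depth=1 children=['P', 'M'] left=[] right=[] parent=O
Step 4 (down 1): focus=M path=0/1 depth=2 children=[] left=['P'] right=[] parent=V

Answer: 0 1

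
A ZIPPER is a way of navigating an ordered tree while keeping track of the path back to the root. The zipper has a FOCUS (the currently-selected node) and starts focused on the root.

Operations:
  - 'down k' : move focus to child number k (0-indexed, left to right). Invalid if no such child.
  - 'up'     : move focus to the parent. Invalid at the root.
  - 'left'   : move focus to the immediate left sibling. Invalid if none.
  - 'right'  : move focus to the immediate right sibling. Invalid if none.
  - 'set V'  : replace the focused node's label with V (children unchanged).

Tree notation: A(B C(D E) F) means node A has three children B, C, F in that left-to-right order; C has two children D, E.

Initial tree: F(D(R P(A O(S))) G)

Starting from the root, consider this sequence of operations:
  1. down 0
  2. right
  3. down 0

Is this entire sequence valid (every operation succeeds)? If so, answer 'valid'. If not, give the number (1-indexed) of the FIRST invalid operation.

Step 1 (down 0): focus=D path=0 depth=1 children=['R', 'P'] left=[] right=['G'] parent=F
Step 2 (right): focus=G path=1 depth=1 children=[] left=['D'] right=[] parent=F
Step 3 (down 0): INVALID

Answer: 3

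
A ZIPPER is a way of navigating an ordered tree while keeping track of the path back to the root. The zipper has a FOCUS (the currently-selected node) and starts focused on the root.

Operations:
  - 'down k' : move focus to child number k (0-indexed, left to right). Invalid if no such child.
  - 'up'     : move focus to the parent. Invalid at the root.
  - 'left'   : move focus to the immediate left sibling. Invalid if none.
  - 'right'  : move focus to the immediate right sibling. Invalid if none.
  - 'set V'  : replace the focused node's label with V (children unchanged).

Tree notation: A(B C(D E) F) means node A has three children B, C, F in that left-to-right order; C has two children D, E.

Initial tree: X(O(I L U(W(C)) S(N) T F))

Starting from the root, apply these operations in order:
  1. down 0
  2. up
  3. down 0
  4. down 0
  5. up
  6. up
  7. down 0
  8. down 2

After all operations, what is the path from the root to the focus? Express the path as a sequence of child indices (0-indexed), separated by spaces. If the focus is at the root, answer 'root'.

Step 1 (down 0): focus=O path=0 depth=1 children=['I', 'L', 'U', 'S', 'T', 'F'] left=[] right=[] parent=X
Step 2 (up): focus=X path=root depth=0 children=['O'] (at root)
Step 3 (down 0): focus=O path=0 depth=1 children=['I', 'L', 'U', 'S', 'T', 'F'] left=[] right=[] parent=X
Step 4 (down 0): focus=I path=0/0 depth=2 children=[] left=[] right=['L', 'U', 'S', 'T', 'F'] parent=O
Step 5 (up): focus=O path=0 depth=1 children=['I', 'L', 'U', 'S', 'T', 'F'] left=[] right=[] parent=X
Step 6 (up): focus=X path=root depth=0 children=['O'] (at root)
Step 7 (down 0): focus=O path=0 depth=1 children=['I', 'L', 'U', 'S', 'T', 'F'] left=[] right=[] parent=X
Step 8 (down 2): focus=U path=0/2 depth=2 children=['W'] left=['I', 'L'] right=['S', 'T', 'F'] parent=O

Answer: 0 2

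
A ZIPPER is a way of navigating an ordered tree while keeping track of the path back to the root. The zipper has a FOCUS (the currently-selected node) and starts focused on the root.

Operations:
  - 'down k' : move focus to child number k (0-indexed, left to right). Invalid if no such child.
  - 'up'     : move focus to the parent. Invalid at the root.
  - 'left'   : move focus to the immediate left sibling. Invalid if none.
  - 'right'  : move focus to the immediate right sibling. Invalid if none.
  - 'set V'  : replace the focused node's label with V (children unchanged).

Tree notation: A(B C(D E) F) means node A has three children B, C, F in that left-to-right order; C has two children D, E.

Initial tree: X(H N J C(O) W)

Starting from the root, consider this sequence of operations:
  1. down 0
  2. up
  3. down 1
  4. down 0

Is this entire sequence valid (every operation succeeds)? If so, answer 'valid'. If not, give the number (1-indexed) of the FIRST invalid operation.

Answer: 4

Derivation:
Step 1 (down 0): focus=H path=0 depth=1 children=[] left=[] right=['N', 'J', 'C', 'W'] parent=X
Step 2 (up): focus=X path=root depth=0 children=['H', 'N', 'J', 'C', 'W'] (at root)
Step 3 (down 1): focus=N path=1 depth=1 children=[] left=['H'] right=['J', 'C', 'W'] parent=X
Step 4 (down 0): INVALID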